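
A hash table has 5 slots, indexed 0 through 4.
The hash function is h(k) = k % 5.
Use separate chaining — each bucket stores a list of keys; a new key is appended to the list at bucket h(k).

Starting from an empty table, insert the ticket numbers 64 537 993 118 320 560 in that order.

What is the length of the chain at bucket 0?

64 → bucket 4
537 → bucket 2
993 → bucket 3
118 → bucket 3 (collision)
320 → bucket 0
560 → bucket 0 (collision)
Final buckets:
0: 320 -> 560
1: .
2: 537
3: 993 -> 118
4: 64

2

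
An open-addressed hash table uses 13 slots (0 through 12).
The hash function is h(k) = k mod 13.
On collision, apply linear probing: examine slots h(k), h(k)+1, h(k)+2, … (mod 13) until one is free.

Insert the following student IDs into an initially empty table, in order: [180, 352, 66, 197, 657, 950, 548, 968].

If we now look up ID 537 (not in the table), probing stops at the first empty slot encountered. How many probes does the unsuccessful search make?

180: h=11 -> slot 11
352: h=1 -> slot 1
66: h=1, probe 1,2 -> slot 2
197: h=2, probe 2,3 -> slot 3
657: h=7 -> slot 7
950: h=1, probe 1,2,3,4 -> slot 4
548: h=2, probe 2,3,4,5 -> slot 5
968: h=6 -> slot 6
Table: [_, 352, 66, 197, 950, 548, 968, 657, _, _, _, 180, _]
Lookup 537: h=4, probe 4,5,6,7,8 → slot 8 empty, not found.

5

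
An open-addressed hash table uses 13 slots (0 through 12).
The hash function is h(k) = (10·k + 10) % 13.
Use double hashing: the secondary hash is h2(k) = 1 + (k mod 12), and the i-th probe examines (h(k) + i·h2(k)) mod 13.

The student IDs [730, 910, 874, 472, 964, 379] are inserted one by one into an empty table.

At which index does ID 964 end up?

730 hashes to 4; slot 4 is free -> place at 4.
910 hashes to 10; slot 10 is free -> place at 10.
874 hashes to 1; slot 1 is free -> place at 1.
472 hashes to 11; slot 11 is free -> place at 11.
964 hashes to 4, h2=5; 4 taken -> place at 9.
379 hashes to 4, h2=8; 4 taken -> place at 12.
Table: [., 874, ., ., 730, ., ., ., ., 964, 910, 472, 379]

9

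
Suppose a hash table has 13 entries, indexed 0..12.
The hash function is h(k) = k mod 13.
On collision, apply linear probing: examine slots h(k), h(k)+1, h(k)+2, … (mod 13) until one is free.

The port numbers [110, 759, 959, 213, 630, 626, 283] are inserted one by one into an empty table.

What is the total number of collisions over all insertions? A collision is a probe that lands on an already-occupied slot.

5

110: h=6 => slot 6
759: h=5 => slot 5
959: h=10 => slot 10
213: h=5, probe 5,6,7 => slot 7
630: h=6, probe 6,7,8 => slot 8
626: h=2 => slot 2
283: h=10, probe 10,11 => slot 11
Table: [—, —, 626, —, —, 759, 110, 213, 630, —, 959, 283, —]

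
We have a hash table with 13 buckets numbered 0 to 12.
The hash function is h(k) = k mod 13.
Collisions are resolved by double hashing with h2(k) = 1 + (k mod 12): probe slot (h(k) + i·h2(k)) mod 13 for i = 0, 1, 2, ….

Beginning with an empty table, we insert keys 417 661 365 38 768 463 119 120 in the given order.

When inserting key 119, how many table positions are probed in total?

3

417 hashes to 1; slot 1 is free → place at 1.
661 hashes to 11; slot 11 is free → place at 11.
365 hashes to 1, h2=6; 1 taken → place at 7.
38 hashes to 12; slot 12 is free → place at 12.
768 hashes to 1, h2=1; 1 taken → place at 2.
463 hashes to 8; slot 8 is free → place at 8.
119 hashes to 2, h2=12; 2,1 taken → place at 0.
120 hashes to 3; slot 3 is free → place at 3.
Table: [119, 417, 768, 120, ∅, ∅, ∅, 365, 463, ∅, ∅, 661, 38]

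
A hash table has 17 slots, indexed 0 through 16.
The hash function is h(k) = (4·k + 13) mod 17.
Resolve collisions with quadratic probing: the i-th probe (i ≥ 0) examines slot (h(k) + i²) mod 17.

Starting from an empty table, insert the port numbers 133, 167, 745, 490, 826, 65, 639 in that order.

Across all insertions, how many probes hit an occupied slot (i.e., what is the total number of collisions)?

13

133: h=1 → slot 1
167: h=1, probe 1,2 → slot 2
745: h=1, probe 1,2,5 → slot 5
490: h=1, probe 1,2,5,10 → slot 10
826: h=2, probe 2,3 → slot 3
65: h=1, probe 1,2,5,10,0 → slot 0
639: h=2, probe 2,3,6 → slot 6
Table: [65, 133, 167, 826, -, 745, 639, -, -, -, 490, -, -, -, -, -, -]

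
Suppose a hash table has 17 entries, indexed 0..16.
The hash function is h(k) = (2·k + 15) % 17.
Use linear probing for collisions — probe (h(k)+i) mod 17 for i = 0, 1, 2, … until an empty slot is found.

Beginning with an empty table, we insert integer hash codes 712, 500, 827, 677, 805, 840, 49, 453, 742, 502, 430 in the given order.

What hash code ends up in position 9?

677

Insert 712: h=11, slot 11 empty → index 11.
Insert 500: h=12, slot 12 empty → index 12.
Insert 827: h=3, slot 3 empty → index 3.
Insert 677: h=9, slot 9 empty → index 9.
Insert 805: h=10, slot 10 empty → index 10.
Insert 840: h=12, slot 12 occupied → index 13.
Insert 49: h=11, slots 11,12,13 occupied → index 14.
Insert 453: h=3, slot 3 occupied → index 4.
Insert 742: h=3, slots 3,4 occupied → index 5.
Insert 502: h=16, slot 16 empty → index 16.
Insert 430: h=8, slot 8 empty → index 8.
Table: [_, _, _, 827, 453, 742, _, _, 430, 677, 805, 712, 500, 840, 49, _, 502]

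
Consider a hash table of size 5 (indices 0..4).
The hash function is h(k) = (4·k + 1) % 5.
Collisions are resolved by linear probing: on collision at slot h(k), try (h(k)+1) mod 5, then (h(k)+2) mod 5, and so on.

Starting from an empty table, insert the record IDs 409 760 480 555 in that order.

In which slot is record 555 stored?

4

409: h=2 => slot 2
760: h=1 => slot 1
480: h=1, probe 1,2,3 => slot 3
555: h=1, probe 1,2,3,4 => slot 4
Table: [_, 760, 409, 480, 555]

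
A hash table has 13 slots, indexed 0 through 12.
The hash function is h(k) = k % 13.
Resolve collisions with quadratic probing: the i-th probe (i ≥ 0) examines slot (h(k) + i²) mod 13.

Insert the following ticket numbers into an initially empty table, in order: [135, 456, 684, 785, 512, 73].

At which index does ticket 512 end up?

9

135: h=5 -> slot 5
456: h=1 -> slot 1
684: h=8 -> slot 8
785: h=5, probe 5,6 -> slot 6
512: h=5, probe 5,6,9 -> slot 9
73: h=8, probe 8,9,12 -> slot 12
Table: [—, 456, —, —, —, 135, 785, —, 684, 512, —, —, 73]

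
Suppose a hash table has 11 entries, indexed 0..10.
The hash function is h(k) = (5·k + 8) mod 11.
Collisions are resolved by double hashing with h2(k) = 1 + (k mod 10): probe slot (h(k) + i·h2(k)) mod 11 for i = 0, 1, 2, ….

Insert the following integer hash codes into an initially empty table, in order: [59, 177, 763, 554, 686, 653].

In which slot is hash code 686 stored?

59: h=6 => slot 6
177: h=2 => slot 2
763: h=6, h2=4, probe 6,10 => slot 10
554: h=6, h2=5, probe 6,0 => slot 0
686: h=6, h2=7, probe 6,2,9 => slot 9
653: h=6, h2=4, probe 6,10,3 => slot 3
Table: [554, ., 177, 653, ., ., 59, ., ., 686, 763]

9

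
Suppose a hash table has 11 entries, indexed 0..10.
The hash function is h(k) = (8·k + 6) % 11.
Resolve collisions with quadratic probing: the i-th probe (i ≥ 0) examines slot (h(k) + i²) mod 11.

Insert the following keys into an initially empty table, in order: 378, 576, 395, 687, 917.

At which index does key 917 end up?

3

378: h=5 => slot 5
576: h=5, probe 5,6 => slot 6
395: h=9 => slot 9
687: h=2 => slot 2
917: h=5, probe 5,6,9,3 => slot 3
Table: [-, -, 687, 917, -, 378, 576, -, -, 395, -]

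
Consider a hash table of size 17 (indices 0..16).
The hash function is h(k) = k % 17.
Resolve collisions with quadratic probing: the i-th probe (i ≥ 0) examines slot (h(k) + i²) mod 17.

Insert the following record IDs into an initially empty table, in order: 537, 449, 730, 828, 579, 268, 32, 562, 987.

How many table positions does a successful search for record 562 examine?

537 hashes to 10; slot 10 is free => place at 10.
449 hashes to 7; slot 7 is free => place at 7.
730 hashes to 16; slot 16 is free => place at 16.
828 hashes to 12; slot 12 is free => place at 12.
579 hashes to 1; slot 1 is free => place at 1.
268 hashes to 13; slot 13 is free => place at 13.
32 hashes to 15; slot 15 is free => place at 15.
562 hashes to 1; 1 taken => place at 2.
987 hashes to 1; 1,2 taken => place at 5.
Table: [-, 579, 562, -, -, 987, -, 449, -, -, 537, -, 828, 268, -, 32, 730]
Lookup 562: h=1, probe 1,2 → found at 2.

2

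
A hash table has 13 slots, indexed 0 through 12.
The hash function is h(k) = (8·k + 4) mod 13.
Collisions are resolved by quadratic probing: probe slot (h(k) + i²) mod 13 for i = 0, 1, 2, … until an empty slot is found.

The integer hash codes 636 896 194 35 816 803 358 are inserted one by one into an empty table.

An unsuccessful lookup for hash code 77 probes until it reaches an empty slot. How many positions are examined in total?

636: h=9 => slot 9
896: h=9, probe 9,10 => slot 10
194: h=9, probe 9,10,0 => slot 0
35: h=11 => slot 11
816: h=6 => slot 6
803: h=6, probe 6,7 => slot 7
358: h=8 => slot 8
Table: [194, _, _, _, _, _, 816, 803, 358, 636, 896, 35, _]
Lookup 77: h=9, probe 9,10,0,5 → slot 5 empty, not found.

4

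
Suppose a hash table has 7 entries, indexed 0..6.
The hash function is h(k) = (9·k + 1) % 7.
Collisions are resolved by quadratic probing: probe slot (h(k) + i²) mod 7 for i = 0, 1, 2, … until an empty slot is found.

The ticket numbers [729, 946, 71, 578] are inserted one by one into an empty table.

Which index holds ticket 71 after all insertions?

Insert 729: h=3, slot 3 empty -> index 3.
Insert 946: h=3, slot 3 occupied -> index 4.
Insert 71: h=3, slots 3,4 occupied -> index 0.
Insert 578: h=2, slot 2 empty -> index 2.
Table: [71, _, 578, 729, 946, _, _]

0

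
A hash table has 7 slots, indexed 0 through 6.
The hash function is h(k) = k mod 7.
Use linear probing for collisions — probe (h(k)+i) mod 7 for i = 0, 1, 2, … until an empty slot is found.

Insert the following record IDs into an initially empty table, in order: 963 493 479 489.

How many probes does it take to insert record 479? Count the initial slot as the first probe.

3

963: h=4 -> slot 4
493: h=3 -> slot 3
479: h=3, probe 3,4,5 -> slot 5
489: h=6 -> slot 6
Table: [-, -, -, 493, 963, 479, 489]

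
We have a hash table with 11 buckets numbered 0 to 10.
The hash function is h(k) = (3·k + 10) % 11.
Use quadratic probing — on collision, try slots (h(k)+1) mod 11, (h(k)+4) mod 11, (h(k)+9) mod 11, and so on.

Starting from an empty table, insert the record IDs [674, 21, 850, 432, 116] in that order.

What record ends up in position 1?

674 hashes to 8; slot 8 is free -> place at 8.
21 hashes to 7; slot 7 is free -> place at 7.
850 hashes to 8; 8 taken -> place at 9.
432 hashes to 8; 8,9 taken -> place at 1.
116 hashes to 6; slot 6 is free -> place at 6.
Table: [., 432, ., ., ., ., 116, 21, 674, 850, .]

432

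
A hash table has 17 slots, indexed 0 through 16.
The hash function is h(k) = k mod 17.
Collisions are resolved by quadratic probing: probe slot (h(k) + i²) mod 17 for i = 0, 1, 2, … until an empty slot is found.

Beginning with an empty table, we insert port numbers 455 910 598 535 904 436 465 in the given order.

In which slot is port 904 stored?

455: h=13 → slot 13
910: h=9 → slot 9
598: h=3 → slot 3
535: h=8 → slot 8
904: h=3, probe 3,4 → slot 4
436: h=11 → slot 11
465: h=6 → slot 6
Table: [., ., ., 598, 904, ., 465, ., 535, 910, ., 436, ., 455, ., ., .]

4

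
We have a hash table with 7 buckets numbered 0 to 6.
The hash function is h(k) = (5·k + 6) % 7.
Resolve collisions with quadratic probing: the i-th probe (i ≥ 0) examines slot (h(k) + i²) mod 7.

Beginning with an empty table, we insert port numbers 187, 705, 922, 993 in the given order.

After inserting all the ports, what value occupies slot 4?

705

Insert 187: h=3, slot 3 empty -> index 3.
Insert 705: h=3, slot 3 occupied -> index 4.
Insert 922: h=3, slots 3,4 occupied -> index 0.
Insert 993: h=1, slot 1 empty -> index 1.
Table: [922, 993, —, 187, 705, —, —]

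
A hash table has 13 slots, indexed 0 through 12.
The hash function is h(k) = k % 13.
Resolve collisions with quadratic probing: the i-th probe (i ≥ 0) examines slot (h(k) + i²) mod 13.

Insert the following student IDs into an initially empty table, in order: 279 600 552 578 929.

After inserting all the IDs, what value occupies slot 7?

279: h=6 => slot 6
600: h=2 => slot 2
552: h=6, probe 6,7 => slot 7
578: h=6, probe 6,7,10 => slot 10
929: h=6, probe 6,7,10,2,9 => slot 9
Table: [—, —, 600, —, —, —, 279, 552, —, 929, 578, —, —]

552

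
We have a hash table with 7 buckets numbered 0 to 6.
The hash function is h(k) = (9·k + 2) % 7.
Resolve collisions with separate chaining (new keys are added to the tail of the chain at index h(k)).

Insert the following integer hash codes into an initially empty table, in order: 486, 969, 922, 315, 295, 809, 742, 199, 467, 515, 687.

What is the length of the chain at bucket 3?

2

486 → bucket 1
969 → bucket 1 (collision)
922 → bucket 5
315 → bucket 2
295 → bucket 4
809 → bucket 3
742 → bucket 2 (collision)
199 → bucket 1 (collision)
467 → bucket 5 (collision)
515 → bucket 3 (collision)
687 → bucket 4 (collision)
Final buckets:
0: -
1: 486 -> 969 -> 199
2: 315 -> 742
3: 809 -> 515
4: 295 -> 687
5: 922 -> 467
6: -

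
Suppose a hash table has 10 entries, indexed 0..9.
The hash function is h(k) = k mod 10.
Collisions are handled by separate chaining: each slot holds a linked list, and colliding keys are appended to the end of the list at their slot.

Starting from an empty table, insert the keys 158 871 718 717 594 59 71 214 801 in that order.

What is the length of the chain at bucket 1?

Insert 158: h=8, bucket 8 empty -> new chain.
Insert 871: h=1, bucket 1 empty -> new chain.
Insert 718: h=8, bucket 8 nonempty -> append to chain.
Insert 717: h=7, bucket 7 empty -> new chain.
Insert 594: h=4, bucket 4 empty -> new chain.
Insert 59: h=9, bucket 9 empty -> new chain.
Insert 71: h=1, bucket 1 nonempty -> append to chain.
Insert 214: h=4, bucket 4 nonempty -> append to chain.
Insert 801: h=1, bucket 1 nonempty -> append to chain.
Final buckets:
0: ∅
1: 871 -> 71 -> 801
2: ∅
3: ∅
4: 594 -> 214
5: ∅
6: ∅
7: 717
8: 158 -> 718
9: 59

3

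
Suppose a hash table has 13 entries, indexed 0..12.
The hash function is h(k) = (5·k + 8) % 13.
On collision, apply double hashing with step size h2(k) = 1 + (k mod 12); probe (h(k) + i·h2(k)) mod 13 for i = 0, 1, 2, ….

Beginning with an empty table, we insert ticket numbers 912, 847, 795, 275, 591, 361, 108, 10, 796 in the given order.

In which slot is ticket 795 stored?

912 hashes to 5; slot 5 is free → place at 5.
847 hashes to 5, h2=8; 5 taken → place at 0.
795 hashes to 5, h2=4; 5 taken → place at 9.
275 hashes to 5, h2=12; 5 taken → place at 4.
591 hashes to 12; slot 12 is free → place at 12.
361 hashes to 6; slot 6 is free → place at 6.
108 hashes to 2; slot 2 is free → place at 2.
10 hashes to 6, h2=11; 6,4,2,0 taken → place at 11.
796 hashes to 10; slot 10 is free → place at 10.
Table: [847, —, 108, —, 275, 912, 361, —, —, 795, 796, 10, 591]

9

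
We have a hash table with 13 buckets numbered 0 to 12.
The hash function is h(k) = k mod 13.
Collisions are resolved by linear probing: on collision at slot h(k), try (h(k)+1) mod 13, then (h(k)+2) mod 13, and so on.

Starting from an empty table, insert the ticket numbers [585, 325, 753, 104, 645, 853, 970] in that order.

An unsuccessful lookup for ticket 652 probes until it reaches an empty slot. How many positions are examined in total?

585 hashes to 0; slot 0 is free → place at 0.
325 hashes to 0; 0 taken → place at 1.
753 hashes to 12; slot 12 is free → place at 12.
104 hashes to 0; 0,1 taken → place at 2.
645 hashes to 8; slot 8 is free → place at 8.
853 hashes to 8; 8 taken → place at 9.
970 hashes to 8; 8,9 taken → place at 10.
Table: [585, 325, 104, —, —, —, —, —, 645, 853, 970, —, 753]
Lookup 652: h=2, probe 2,3 → slot 3 empty, not found.

2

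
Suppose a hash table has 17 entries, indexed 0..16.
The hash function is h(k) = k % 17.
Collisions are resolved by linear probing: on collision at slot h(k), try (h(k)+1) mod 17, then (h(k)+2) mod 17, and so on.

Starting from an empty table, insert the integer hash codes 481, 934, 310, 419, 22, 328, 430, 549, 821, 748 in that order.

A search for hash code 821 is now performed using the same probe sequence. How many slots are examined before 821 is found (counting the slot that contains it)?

481 hashes to 5; slot 5 is free => place at 5.
934 hashes to 16; slot 16 is free => place at 16.
310 hashes to 4; slot 4 is free => place at 4.
419 hashes to 11; slot 11 is free => place at 11.
22 hashes to 5; 5 taken => place at 6.
328 hashes to 5; 5,6 taken => place at 7.
430 hashes to 5; 5,6,7 taken => place at 8.
549 hashes to 5; 5,6,7,8 taken => place at 9.
821 hashes to 5; 5,6,7,8,9 taken => place at 10.
748 hashes to 0; slot 0 is free => place at 0.
Table: [748, -, -, -, 310, 481, 22, 328, 430, 549, 821, 419, -, -, -, -, 934]
Lookup 821: h=5, probe 5,6,7,8,9,10 → found at 10.

6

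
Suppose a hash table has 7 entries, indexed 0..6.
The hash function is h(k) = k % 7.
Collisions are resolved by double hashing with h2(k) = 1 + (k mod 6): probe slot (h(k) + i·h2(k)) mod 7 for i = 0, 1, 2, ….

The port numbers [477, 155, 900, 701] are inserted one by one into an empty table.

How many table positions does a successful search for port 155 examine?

477 hashes to 1; slot 1 is free → place at 1.
155 hashes to 1, h2=6; 1 taken → place at 0.
900 hashes to 4; slot 4 is free → place at 4.
701 hashes to 1, h2=6; 1,0 taken → place at 6.
Table: [155, 477, -, -, 900, -, 701]
Lookup 155: h=1, h2=6, probe 1,0 → found at 0.

2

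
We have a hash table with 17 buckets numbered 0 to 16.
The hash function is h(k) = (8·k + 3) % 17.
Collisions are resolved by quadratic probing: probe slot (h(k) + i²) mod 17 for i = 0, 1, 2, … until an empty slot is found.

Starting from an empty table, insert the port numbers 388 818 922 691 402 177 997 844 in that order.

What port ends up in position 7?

402

388 hashes to 13; slot 13 is free → place at 13.
818 hashes to 2; slot 2 is free → place at 2.
922 hashes to 1; slot 1 is free → place at 1.
691 hashes to 6; slot 6 is free → place at 6.
402 hashes to 6; 6 taken → place at 7.
177 hashes to 8; slot 8 is free → place at 8.
997 hashes to 6; 6,7 taken → place at 10.
844 hashes to 6; 6,7,10 taken → place at 15.
Table: [—, 922, 818, —, —, —, 691, 402, 177, —, 997, —, —, 388, —, 844, —]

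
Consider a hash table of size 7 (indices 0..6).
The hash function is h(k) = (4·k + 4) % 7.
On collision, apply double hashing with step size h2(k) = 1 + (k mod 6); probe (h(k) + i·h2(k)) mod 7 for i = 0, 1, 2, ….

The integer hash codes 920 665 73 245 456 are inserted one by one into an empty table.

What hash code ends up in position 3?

245

920 hashes to 2; slot 2 is free -> place at 2.
665 hashes to 4; slot 4 is free -> place at 4.
73 hashes to 2, h2=2; 2,4 taken -> place at 6.
245 hashes to 4, h2=6; 4 taken -> place at 3.
456 hashes to 1; slot 1 is free -> place at 1.
Table: [., 456, 920, 245, 665, ., 73]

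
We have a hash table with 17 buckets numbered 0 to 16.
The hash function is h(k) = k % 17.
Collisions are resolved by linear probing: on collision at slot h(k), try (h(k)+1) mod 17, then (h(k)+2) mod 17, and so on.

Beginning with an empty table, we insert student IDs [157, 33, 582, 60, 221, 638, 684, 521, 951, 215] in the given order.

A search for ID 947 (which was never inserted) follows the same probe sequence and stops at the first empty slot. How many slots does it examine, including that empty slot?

Insert 157: h=4, slot 4 empty -> index 4.
Insert 33: h=16, slot 16 empty -> index 16.
Insert 582: h=4, slot 4 occupied -> index 5.
Insert 60: h=9, slot 9 empty -> index 9.
Insert 221: h=0, slot 0 empty -> index 0.
Insert 638: h=9, slot 9 occupied -> index 10.
Insert 684: h=4, slots 4,5 occupied -> index 6.
Insert 521: h=11, slot 11 empty -> index 11.
Insert 951: h=16, slots 16,0 occupied -> index 1.
Insert 215: h=11, slot 11 occupied -> index 12.
Table: [221, 951, —, —, 157, 582, 684, —, —, 60, 638, 521, 215, —, —, —, 33]
Lookup 947: h=12, probe 12,13 → slot 13 empty, not found.

2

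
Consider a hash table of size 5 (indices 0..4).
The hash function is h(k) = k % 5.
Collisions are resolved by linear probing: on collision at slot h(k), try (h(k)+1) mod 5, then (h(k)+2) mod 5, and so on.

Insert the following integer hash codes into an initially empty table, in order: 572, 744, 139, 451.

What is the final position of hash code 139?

572: h=2 => slot 2
744: h=4 => slot 4
139: h=4, probe 4,0 => slot 0
451: h=1 => slot 1
Table: [139, 451, 572, —, 744]

0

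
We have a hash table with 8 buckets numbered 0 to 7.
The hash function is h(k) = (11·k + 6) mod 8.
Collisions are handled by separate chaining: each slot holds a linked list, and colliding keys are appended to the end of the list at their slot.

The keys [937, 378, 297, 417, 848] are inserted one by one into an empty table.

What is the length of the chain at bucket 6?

1

937 -> bucket 1
378 -> bucket 4
297 -> bucket 1 (collision)
417 -> bucket 1 (collision)
848 -> bucket 6
Final buckets:
0: _
1: 937 -> 297 -> 417
2: _
3: _
4: 378
5: _
6: 848
7: _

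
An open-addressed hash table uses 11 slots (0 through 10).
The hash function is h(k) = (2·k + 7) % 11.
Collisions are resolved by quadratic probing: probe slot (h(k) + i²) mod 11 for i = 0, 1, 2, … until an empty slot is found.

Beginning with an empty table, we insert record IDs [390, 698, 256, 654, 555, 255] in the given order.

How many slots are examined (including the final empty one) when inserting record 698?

2

390 hashes to 6; slot 6 is free → place at 6.
698 hashes to 6; 6 taken → place at 7.
256 hashes to 2; slot 2 is free → place at 2.
654 hashes to 6; 6,7 taken → place at 10.
555 hashes to 6; 6,7,10 taken → place at 4.
255 hashes to 0; slot 0 is free → place at 0.
Table: [255, _, 256, _, 555, _, 390, 698, _, _, 654]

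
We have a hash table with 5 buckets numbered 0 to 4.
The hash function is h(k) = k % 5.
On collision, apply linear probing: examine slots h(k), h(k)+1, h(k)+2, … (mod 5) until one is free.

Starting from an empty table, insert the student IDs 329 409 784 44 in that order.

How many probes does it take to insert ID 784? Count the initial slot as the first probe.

3

329: h=4 => slot 4
409: h=4, probe 4,0 => slot 0
784: h=4, probe 4,0,1 => slot 1
44: h=4, probe 4,0,1,2 => slot 2
Table: [409, 784, 44, —, 329]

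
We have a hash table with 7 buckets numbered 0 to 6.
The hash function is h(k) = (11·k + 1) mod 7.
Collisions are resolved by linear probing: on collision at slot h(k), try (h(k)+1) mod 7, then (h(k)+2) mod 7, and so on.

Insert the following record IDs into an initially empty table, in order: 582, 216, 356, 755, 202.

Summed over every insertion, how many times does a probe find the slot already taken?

9

582 hashes to 5; slot 5 is free → place at 5.
216 hashes to 4; slot 4 is free → place at 4.
356 hashes to 4; 4,5 taken → place at 6.
755 hashes to 4; 4,5,6 taken → place at 0.
202 hashes to 4; 4,5,6,0 taken → place at 1.
Table: [755, 202, ., ., 216, 582, 356]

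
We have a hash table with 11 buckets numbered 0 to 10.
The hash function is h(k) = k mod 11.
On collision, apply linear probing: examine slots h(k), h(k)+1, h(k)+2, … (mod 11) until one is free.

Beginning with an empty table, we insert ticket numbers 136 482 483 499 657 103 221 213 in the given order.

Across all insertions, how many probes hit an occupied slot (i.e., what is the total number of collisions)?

6

Insert 136: h=4, slot 4 empty -> index 4.
Insert 482: h=9, slot 9 empty -> index 9.
Insert 483: h=10, slot 10 empty -> index 10.
Insert 499: h=4, slot 4 occupied -> index 5.
Insert 657: h=8, slot 8 empty -> index 8.
Insert 103: h=4, slots 4,5 occupied -> index 6.
Insert 221: h=1, slot 1 empty -> index 1.
Insert 213: h=4, slots 4,5,6 occupied -> index 7.
Table: [∅, 221, ∅, ∅, 136, 499, 103, 213, 657, 482, 483]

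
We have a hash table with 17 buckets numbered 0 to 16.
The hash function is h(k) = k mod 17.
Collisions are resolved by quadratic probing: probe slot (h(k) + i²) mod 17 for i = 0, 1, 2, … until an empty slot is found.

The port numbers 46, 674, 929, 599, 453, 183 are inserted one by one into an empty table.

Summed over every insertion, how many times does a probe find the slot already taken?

Insert 46: h=12, slot 12 empty → index 12.
Insert 674: h=11, slot 11 empty → index 11.
Insert 929: h=11, slots 11,12 occupied → index 15.
Insert 599: h=4, slot 4 empty → index 4.
Insert 453: h=11, slots 11,12,15 occupied → index 3.
Insert 183: h=13, slot 13 empty → index 13.
Table: [-, -, -, 453, 599, -, -, -, -, -, -, 674, 46, 183, -, 929, -]

5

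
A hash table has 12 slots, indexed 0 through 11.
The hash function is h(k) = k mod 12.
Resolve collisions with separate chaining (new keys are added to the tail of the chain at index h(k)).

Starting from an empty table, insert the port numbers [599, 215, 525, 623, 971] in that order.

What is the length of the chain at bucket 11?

599 → bucket 11
215 → bucket 11 (collision)
525 → bucket 9
623 → bucket 11 (collision)
971 → bucket 11 (collision)
Final buckets:
0: —
1: —
2: —
3: —
4: —
5: —
6: —
7: —
8: —
9: 525
10: —
11: 599 -> 215 -> 623 -> 971

4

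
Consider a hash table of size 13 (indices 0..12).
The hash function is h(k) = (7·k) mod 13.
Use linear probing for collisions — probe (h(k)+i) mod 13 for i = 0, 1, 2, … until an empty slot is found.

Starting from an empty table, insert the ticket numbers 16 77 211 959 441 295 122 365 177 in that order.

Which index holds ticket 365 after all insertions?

12

16 hashes to 8; slot 8 is free => place at 8.
77 hashes to 6; slot 6 is free => place at 6.
211 hashes to 8; 8 taken => place at 9.
959 hashes to 5; slot 5 is free => place at 5.
441 hashes to 6; 6 taken => place at 7.
295 hashes to 11; slot 11 is free => place at 11.
122 hashes to 9; 9 taken => place at 10.
365 hashes to 7; 7,8,9,10,11 taken => place at 12.
177 hashes to 4; slot 4 is free => place at 4.
Table: [_, _, _, _, 177, 959, 77, 441, 16, 211, 122, 295, 365]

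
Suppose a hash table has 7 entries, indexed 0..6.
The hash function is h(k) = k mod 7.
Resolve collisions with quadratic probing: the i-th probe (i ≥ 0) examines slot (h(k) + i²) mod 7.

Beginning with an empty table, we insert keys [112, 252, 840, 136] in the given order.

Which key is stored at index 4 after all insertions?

112 hashes to 0; slot 0 is free -> place at 0.
252 hashes to 0; 0 taken -> place at 1.
840 hashes to 0; 0,1 taken -> place at 4.
136 hashes to 3; slot 3 is free -> place at 3.
Table: [112, 252, —, 136, 840, —, —]

840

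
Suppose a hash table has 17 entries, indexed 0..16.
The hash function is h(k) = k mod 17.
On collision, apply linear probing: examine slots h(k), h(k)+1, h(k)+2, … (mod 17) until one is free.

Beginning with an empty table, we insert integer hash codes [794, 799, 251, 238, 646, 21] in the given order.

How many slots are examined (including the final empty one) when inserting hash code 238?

794: h=12 → slot 12
799: h=0 → slot 0
251: h=13 → slot 13
238: h=0, probe 0,1 → slot 1
646: h=0, probe 0,1,2 → slot 2
21: h=4 → slot 4
Table: [799, 238, 646, _, 21, _, _, _, _, _, _, _, 794, 251, _, _, _]

2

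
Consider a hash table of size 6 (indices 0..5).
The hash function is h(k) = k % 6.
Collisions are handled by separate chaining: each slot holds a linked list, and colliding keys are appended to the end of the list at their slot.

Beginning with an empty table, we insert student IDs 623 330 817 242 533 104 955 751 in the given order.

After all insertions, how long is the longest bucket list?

623 → bucket 5
330 → bucket 0
817 → bucket 1
242 → bucket 2
533 → bucket 5 (collision)
104 → bucket 2 (collision)
955 → bucket 1 (collision)
751 → bucket 1 (collision)
Final buckets:
0: 330
1: 817 -> 955 -> 751
2: 242 -> 104
3: -
4: -
5: 623 -> 533

3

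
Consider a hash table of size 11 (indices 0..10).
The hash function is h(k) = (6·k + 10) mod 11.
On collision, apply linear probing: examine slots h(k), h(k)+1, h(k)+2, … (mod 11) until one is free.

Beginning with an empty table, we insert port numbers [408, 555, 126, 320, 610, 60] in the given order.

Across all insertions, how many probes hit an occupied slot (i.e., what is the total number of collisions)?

Insert 408: h=5, slot 5 empty -> index 5.
Insert 555: h=7, slot 7 empty -> index 7.
Insert 126: h=7, slot 7 occupied -> index 8.
Insert 320: h=5, slot 5 occupied -> index 6.
Insert 610: h=7, slots 7,8 occupied -> index 9.
Insert 60: h=7, slots 7,8,9 occupied -> index 10.
Table: [∅, ∅, ∅, ∅, ∅, 408, 320, 555, 126, 610, 60]

7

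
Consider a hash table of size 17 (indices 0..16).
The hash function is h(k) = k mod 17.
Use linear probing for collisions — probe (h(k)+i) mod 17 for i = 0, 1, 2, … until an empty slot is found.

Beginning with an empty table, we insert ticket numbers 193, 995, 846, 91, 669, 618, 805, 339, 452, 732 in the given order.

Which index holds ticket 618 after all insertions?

193: h=6 => slot 6
995: h=9 => slot 9
846: h=13 => slot 13
91: h=6, probe 6,7 => slot 7
669: h=6, probe 6,7,8 => slot 8
618: h=6, probe 6,7,8,9,10 => slot 10
805: h=6, probe 6,7,8,9,10,11 => slot 11
339: h=16 => slot 16
452: h=10, probe 10,11,12 => slot 12
732: h=1 => slot 1
Table: [—, 732, —, —, —, —, 193, 91, 669, 995, 618, 805, 452, 846, —, —, 339]

10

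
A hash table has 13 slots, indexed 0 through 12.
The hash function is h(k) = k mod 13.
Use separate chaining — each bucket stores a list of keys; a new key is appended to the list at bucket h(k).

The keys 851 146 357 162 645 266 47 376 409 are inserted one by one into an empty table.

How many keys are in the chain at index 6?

851 -> bucket 6
146 -> bucket 3
357 -> bucket 6 (collision)
162 -> bucket 6 (collision)
645 -> bucket 8
266 -> bucket 6 (collision)
47 -> bucket 8 (collision)
376 -> bucket 12
409 -> bucket 6 (collision)
Final buckets:
0: -
1: -
2: -
3: 146
4: -
5: -
6: 851 -> 357 -> 162 -> 266 -> 409
7: -
8: 645 -> 47
9: -
10: -
11: -
12: 376

5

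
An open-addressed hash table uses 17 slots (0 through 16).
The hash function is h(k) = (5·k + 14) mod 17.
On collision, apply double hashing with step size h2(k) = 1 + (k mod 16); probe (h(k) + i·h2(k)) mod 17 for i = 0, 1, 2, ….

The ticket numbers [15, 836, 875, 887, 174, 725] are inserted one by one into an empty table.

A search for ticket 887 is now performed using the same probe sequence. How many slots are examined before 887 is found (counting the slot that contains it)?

3

15: h=4 -> slot 4
836: h=12 -> slot 12
875: h=3 -> slot 3
887: h=12, h2=8, probe 12,3,11 -> slot 11
174: h=0 -> slot 0
725: h=1 -> slot 1
Table: [174, 725, -, 875, 15, -, -, -, -, -, -, 887, 836, -, -, -, -]
Lookup 887: h=12, h2=8, probe 12,3,11 → found at 11.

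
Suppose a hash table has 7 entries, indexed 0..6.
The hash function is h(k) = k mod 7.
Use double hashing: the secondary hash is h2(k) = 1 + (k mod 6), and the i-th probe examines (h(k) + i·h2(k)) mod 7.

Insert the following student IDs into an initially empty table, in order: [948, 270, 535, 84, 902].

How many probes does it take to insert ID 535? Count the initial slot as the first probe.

2

948 hashes to 3; slot 3 is free -> place at 3.
270 hashes to 4; slot 4 is free -> place at 4.
535 hashes to 3, h2=2; 3 taken -> place at 5.
84 hashes to 0; slot 0 is free -> place at 0.
902 hashes to 6; slot 6 is free -> place at 6.
Table: [84, —, —, 948, 270, 535, 902]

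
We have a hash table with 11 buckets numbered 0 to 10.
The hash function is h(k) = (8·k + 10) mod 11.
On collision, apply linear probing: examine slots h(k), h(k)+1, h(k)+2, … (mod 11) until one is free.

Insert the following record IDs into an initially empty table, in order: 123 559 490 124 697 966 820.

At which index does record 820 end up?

7

Insert 123: h=4, slot 4 empty -> index 4.
Insert 559: h=5, slot 5 empty -> index 5.
Insert 490: h=3, slot 3 empty -> index 3.
Insert 124: h=1, slot 1 empty -> index 1.
Insert 697: h=9, slot 9 empty -> index 9.
Insert 966: h=5, slot 5 occupied -> index 6.
Insert 820: h=3, slots 3,4,5,6 occupied -> index 7.
Table: [—, 124, —, 490, 123, 559, 966, 820, —, 697, —]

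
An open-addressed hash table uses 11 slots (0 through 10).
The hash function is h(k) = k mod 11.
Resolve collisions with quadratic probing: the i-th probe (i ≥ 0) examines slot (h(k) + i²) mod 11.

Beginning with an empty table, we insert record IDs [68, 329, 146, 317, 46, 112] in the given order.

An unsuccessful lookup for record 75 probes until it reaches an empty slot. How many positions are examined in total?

68 hashes to 2; slot 2 is free -> place at 2.
329 hashes to 10; slot 10 is free -> place at 10.
146 hashes to 3; slot 3 is free -> place at 3.
317 hashes to 9; slot 9 is free -> place at 9.
46 hashes to 2; 2,3 taken -> place at 6.
112 hashes to 2; 2,3,6 taken -> place at 0.
Table: [112, _, 68, 146, _, _, 46, _, _, 317, 329]
Lookup 75: h=9, probe 9,10,2,7 → slot 7 empty, not found.

4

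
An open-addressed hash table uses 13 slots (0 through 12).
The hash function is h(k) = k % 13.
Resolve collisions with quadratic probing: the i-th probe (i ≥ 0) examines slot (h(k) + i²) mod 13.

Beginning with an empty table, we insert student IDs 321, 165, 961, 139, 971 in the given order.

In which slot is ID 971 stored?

5

321: h=9 => slot 9
165: h=9, probe 9,10 => slot 10
961: h=12 => slot 12
139: h=9, probe 9,10,0 => slot 0
971: h=9, probe 9,10,0,5 => slot 5
Table: [139, ., ., ., ., 971, ., ., ., 321, 165, ., 961]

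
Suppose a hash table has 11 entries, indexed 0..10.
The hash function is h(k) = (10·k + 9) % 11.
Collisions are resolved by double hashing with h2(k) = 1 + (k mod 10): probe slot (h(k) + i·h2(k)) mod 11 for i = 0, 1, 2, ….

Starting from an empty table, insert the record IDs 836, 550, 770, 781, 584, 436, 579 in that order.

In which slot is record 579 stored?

1

836 hashes to 9; slot 9 is free → place at 9.
550 hashes to 9, h2=1; 9 taken → place at 10.
770 hashes to 9, h2=1; 9,10 taken → place at 0.
781 hashes to 9, h2=2; 9,0 taken → place at 2.
584 hashes to 8; slot 8 is free → place at 8.
436 hashes to 2, h2=7; 2,9 taken → place at 5.
579 hashes to 2, h2=10; 2 taken → place at 1.
Table: [770, 579, 781, ., ., 436, ., ., 584, 836, 550]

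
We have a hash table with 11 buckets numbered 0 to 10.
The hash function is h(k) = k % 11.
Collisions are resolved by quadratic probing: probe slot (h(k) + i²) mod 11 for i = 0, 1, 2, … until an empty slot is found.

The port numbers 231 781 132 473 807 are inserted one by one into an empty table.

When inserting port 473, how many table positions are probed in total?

4

231 hashes to 0; slot 0 is free → place at 0.
781 hashes to 0; 0 taken → place at 1.
132 hashes to 0; 0,1 taken → place at 4.
473 hashes to 0; 0,1,4 taken → place at 9.
807 hashes to 4; 4 taken → place at 5.
Table: [231, 781, —, —, 132, 807, —, —, —, 473, —]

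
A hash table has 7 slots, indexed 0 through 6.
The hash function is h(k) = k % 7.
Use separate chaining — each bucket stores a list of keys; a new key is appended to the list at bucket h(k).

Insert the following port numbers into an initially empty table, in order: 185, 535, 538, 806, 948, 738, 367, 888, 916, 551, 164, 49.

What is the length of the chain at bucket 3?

6

Insert 185: h=3, bucket 3 empty → new chain.
Insert 535: h=3, bucket 3 nonempty → append to chain.
Insert 538: h=6, bucket 6 empty → new chain.
Insert 806: h=1, bucket 1 empty → new chain.
Insert 948: h=3, bucket 3 nonempty → append to chain.
Insert 738: h=3, bucket 3 nonempty → append to chain.
Insert 367: h=3, bucket 3 nonempty → append to chain.
Insert 888: h=6, bucket 6 nonempty → append to chain.
Insert 916: h=6, bucket 6 nonempty → append to chain.
Insert 551: h=5, bucket 5 empty → new chain.
Insert 164: h=3, bucket 3 nonempty → append to chain.
Insert 49: h=0, bucket 0 empty → new chain.
Final buckets:
0: 49
1: 806
2: -
3: 185 -> 535 -> 948 -> 738 -> 367 -> 164
4: -
5: 551
6: 538 -> 888 -> 916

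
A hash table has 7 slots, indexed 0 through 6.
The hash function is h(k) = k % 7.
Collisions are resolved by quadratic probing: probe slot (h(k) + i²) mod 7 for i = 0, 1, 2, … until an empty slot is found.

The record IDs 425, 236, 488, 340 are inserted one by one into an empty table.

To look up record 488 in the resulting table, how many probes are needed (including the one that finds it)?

425 hashes to 5; slot 5 is free -> place at 5.
236 hashes to 5; 5 taken -> place at 6.
488 hashes to 5; 5,6 taken -> place at 2.
340 hashes to 4; slot 4 is free -> place at 4.
Table: [_, _, 488, _, 340, 425, 236]
Lookup 488: h=5, probe 5,6,2 → found at 2.

3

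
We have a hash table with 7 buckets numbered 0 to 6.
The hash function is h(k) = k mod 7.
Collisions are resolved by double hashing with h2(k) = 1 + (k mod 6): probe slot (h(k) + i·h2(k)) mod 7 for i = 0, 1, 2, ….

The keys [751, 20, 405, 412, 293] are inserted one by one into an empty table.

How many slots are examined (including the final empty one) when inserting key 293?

2

751 hashes to 2; slot 2 is free → place at 2.
20 hashes to 6; slot 6 is free → place at 6.
405 hashes to 6, h2=4; 6 taken → place at 3.
412 hashes to 6, h2=5; 6 taken → place at 4.
293 hashes to 6, h2=6; 6 taken → place at 5.
Table: [-, -, 751, 405, 412, 293, 20]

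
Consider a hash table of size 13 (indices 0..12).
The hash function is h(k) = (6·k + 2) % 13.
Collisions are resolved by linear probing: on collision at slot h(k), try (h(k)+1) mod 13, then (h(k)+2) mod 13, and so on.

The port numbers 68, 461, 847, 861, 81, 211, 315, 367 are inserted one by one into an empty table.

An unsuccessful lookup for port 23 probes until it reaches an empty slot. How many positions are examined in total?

6

Insert 68: h=7, slot 7 empty => index 7.
Insert 461: h=12, slot 12 empty => index 12.
Insert 847: h=1, slot 1 empty => index 1.
Insert 861: h=7, slot 7 occupied => index 8.
Insert 81: h=7, slots 7,8 occupied => index 9.
Insert 211: h=7, slots 7,8,9 occupied => index 10.
Insert 315: h=7, slots 7,8,9,10 occupied => index 11.
Insert 367: h=7, slots 7,8,9,10,11,12 occupied => index 0.
Table: [367, 847, ., ., ., ., ., 68, 861, 81, 211, 315, 461]
Lookup 23: h=10, probe 10,11,12,0,1,2 → slot 2 empty, not found.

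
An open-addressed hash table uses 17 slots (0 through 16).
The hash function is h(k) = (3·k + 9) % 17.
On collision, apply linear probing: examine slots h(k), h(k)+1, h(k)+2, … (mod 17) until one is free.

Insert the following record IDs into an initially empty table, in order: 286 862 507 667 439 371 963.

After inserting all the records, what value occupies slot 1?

507

Insert 286: h=0, slot 0 empty → index 0.
Insert 862: h=11, slot 11 empty → index 11.
Insert 507: h=0, slot 0 occupied → index 1.
Insert 667: h=4, slot 4 empty → index 4.
Insert 439: h=0, slots 0,1 occupied → index 2.
Insert 371: h=0, slots 0,1,2 occupied → index 3.
Insert 963: h=8, slot 8 empty → index 8.
Table: [286, 507, 439, 371, 667, —, —, —, 963, —, —, 862, —, —, —, —, —]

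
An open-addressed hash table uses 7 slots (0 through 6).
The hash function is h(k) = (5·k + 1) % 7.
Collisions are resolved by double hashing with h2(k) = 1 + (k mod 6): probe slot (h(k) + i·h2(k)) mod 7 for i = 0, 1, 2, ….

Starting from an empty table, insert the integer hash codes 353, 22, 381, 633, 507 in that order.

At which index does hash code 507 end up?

4

353 hashes to 2; slot 2 is free -> place at 2.
22 hashes to 6; slot 6 is free -> place at 6.
381 hashes to 2, h2=4; 2,6 taken -> place at 3.
633 hashes to 2, h2=4; 2,6,3 taken -> place at 0.
507 hashes to 2, h2=4; 2,6,3,0 taken -> place at 4.
Table: [633, ∅, 353, 381, 507, ∅, 22]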